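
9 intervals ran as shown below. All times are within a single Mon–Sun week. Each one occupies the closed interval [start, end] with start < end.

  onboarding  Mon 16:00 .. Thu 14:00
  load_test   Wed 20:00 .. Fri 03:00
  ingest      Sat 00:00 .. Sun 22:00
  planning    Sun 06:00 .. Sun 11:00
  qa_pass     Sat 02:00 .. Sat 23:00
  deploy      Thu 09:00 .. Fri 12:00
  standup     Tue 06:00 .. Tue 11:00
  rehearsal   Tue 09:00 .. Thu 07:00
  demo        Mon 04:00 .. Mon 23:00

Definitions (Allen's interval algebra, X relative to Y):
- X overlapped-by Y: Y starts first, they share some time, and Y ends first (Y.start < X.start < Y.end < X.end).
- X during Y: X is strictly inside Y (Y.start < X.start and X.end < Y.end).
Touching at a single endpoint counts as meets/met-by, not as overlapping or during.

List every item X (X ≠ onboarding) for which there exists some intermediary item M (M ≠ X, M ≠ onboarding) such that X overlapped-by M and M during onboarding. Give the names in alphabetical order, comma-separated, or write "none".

Target onboarding = [Mon 16:00, Thu 14:00].
Intermediaries M with M during onboarding: rehearsal, standup.
Via rehearsal — items with X overlapped-by rehearsal: load_test.
Via standup — items with X overlapped-by standup: rehearsal.
Union: load_test, rehearsal.

load_test, rehearsal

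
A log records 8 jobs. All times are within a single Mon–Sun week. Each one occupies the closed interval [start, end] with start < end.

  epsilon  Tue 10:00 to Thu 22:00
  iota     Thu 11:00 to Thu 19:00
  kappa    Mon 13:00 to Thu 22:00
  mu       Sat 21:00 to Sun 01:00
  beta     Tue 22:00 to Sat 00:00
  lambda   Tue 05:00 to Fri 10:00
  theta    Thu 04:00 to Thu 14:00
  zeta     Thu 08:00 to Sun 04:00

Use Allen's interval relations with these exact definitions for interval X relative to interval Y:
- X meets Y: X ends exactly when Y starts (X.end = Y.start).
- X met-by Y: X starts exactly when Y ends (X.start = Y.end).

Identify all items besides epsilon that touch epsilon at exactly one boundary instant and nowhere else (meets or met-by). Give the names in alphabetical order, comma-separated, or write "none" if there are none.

none

Target epsilon = [Tue 10:00, Thu 22:00].
beta [Tue 22:00, Sat 00:00] → overlapped-by → no.
iota [Thu 11:00, Thu 19:00] → during → no.
kappa [Mon 13:00, Thu 22:00] → finished-by → no.
lambda [Tue 05:00, Fri 10:00] → contains → no.
mu [Sat 21:00, Sun 01:00] → after → no.
theta [Thu 04:00, Thu 14:00] → during → no.
zeta [Thu 08:00, Sun 04:00] → overlapped-by → no.
Result: none.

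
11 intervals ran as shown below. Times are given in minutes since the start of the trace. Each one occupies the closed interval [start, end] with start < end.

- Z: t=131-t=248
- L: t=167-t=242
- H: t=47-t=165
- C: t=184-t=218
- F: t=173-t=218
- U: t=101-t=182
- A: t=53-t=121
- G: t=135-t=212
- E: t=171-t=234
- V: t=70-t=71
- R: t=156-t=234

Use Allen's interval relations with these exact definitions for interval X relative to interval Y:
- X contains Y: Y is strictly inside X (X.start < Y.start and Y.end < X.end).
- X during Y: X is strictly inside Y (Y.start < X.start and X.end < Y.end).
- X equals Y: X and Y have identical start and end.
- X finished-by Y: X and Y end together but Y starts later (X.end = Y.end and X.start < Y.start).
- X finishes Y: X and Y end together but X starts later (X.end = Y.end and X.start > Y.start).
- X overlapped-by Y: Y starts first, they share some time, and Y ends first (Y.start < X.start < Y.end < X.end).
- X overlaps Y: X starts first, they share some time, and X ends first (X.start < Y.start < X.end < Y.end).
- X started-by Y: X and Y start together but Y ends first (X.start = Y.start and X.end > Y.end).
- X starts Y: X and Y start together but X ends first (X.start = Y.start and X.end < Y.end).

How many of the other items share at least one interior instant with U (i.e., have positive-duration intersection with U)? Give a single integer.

8

Target U = [t=101, t=182].
A [t=53, t=121] → overlaps → counts.
C [t=184, t=218] → after → no.
E [t=171, t=234] → overlapped-by → counts.
F [t=173, t=218] → overlapped-by → counts.
G [t=135, t=212] → overlapped-by → counts.
H [t=47, t=165] → overlaps → counts.
L [t=167, t=242] → overlapped-by → counts.
R [t=156, t=234] → overlapped-by → counts.
V [t=70, t=71] → before → no.
Z [t=131, t=248] → overlapped-by → counts.
Total: 8.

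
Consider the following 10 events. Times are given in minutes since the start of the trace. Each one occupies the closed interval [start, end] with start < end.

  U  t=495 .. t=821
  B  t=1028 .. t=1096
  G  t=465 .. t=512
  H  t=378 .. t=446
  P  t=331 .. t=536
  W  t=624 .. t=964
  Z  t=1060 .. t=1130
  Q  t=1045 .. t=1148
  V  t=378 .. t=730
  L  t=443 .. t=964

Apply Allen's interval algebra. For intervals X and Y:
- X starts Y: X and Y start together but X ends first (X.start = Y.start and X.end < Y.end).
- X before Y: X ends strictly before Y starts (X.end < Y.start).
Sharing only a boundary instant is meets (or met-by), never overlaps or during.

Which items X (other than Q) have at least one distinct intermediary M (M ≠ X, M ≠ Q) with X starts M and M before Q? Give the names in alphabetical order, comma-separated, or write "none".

Target Q = [t=1045, t=1148].
Intermediaries M with M before Q: G, H, L, P, U, V, W.
Via G — items with X starts G: none.
Via H — items with X starts H: none.
Via L — items with X starts L: none.
Via P — items with X starts P: none.
Via U — items with X starts U: none.
Via V — items with X starts V: H.
Via W — items with X starts W: none.
Union: H.

H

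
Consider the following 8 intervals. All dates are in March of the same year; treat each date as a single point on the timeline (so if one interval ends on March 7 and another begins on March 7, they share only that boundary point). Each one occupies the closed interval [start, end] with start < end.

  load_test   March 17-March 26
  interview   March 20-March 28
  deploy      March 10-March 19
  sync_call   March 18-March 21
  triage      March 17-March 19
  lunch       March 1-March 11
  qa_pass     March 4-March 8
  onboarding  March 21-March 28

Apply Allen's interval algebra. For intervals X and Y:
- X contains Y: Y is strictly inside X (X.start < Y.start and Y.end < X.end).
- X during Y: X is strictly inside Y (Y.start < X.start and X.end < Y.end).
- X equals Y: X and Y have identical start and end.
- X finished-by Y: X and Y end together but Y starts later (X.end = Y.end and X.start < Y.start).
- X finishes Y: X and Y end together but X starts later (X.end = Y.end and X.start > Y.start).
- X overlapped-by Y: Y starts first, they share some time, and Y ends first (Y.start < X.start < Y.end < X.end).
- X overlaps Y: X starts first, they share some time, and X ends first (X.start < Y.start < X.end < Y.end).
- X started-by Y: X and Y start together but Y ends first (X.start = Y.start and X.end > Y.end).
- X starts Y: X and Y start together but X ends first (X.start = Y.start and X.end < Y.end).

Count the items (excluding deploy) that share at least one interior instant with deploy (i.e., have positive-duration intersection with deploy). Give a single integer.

4

Target deploy = [March 10, March 19].
interview [March 20, March 28] → after → no.
load_test [March 17, March 26] → overlapped-by → counts.
lunch [March 1, March 11] → overlaps → counts.
onboarding [March 21, March 28] → after → no.
qa_pass [March 4, March 8] → before → no.
sync_call [March 18, March 21] → overlapped-by → counts.
triage [March 17, March 19] → finishes → counts.
Total: 4.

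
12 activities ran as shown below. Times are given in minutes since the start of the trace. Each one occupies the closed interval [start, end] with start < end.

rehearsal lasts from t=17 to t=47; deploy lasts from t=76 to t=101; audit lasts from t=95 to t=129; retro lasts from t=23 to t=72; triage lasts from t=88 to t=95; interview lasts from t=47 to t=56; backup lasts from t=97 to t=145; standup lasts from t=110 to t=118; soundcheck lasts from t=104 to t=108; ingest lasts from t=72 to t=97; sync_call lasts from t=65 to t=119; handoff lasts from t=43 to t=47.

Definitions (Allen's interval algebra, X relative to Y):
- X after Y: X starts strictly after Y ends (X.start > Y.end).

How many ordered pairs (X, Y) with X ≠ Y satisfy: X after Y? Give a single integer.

Checking all 132 ordered pairs for relation 'after'; matching pairs in alphabetical order:
(audit, handoff): audit after handoff ✓
(audit, interview): audit after interview ✓
(audit, rehearsal): audit after rehearsal ✓
(audit, retro): audit after retro ✓
(backup, handoff): backup after handoff ✓
(backup, interview): backup after interview ✓
(backup, rehearsal): backup after rehearsal ✓
(backup, retro): backup after retro ✓
(backup, triage): backup after triage ✓
(deploy, handoff): deploy after handoff ✓
(deploy, interview): deploy after interview ✓
(deploy, rehearsal): deploy after rehearsal ✓
(deploy, retro): deploy after retro ✓
(ingest, handoff): ingest after handoff ✓
(ingest, interview): ingest after interview ✓
(ingest, rehearsal): ingest after rehearsal ✓
(soundcheck, deploy): soundcheck after deploy ✓
(soundcheck, handoff): soundcheck after handoff ✓
(soundcheck, ingest): soundcheck after ingest ✓
(soundcheck, interview): soundcheck after interview ✓
(soundcheck, rehearsal): soundcheck after rehearsal ✓
(soundcheck, retro): soundcheck after retro ✓
(soundcheck, triage): soundcheck after triage ✓
(standup, deploy): standup after deploy ✓
... plus 14 further pairs not listed.
Count: 38.

38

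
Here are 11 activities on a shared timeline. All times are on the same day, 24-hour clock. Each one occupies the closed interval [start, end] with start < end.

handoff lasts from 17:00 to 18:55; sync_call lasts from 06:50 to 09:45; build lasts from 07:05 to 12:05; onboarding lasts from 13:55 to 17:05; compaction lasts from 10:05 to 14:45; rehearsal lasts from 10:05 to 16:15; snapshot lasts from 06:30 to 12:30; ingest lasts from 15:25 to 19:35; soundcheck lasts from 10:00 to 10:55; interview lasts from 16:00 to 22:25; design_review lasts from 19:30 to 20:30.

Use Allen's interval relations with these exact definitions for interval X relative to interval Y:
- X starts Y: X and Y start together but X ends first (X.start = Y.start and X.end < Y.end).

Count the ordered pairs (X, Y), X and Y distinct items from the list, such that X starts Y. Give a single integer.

Checking all 110 ordered pairs for relation 'starts'; matching pairs in alphabetical order:
(compaction, rehearsal): compaction starts rehearsal ✓
Count: 1.

1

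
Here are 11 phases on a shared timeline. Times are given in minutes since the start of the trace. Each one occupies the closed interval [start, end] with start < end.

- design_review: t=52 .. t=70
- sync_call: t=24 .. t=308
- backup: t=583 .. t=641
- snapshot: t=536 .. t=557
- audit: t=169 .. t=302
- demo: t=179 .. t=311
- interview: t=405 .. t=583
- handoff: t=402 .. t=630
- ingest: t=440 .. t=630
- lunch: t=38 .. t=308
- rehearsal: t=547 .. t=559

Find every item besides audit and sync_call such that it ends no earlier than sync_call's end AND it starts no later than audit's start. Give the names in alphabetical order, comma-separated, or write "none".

lunch

Conditions: its end is no earlier than sync_call's end (X.end >= t=308) AND its start is no later than audit's start (X.start <= t=169).
backup: end t=641 >= t=308? ✓; start t=583 <= t=169? ✗ → no.
demo: end t=311 >= t=308? ✓; start t=179 <= t=169? ✗ → no.
design_review: end t=70 >= t=308? ✗; start t=52 <= t=169? ✓ → no.
handoff: end t=630 >= t=308? ✓; start t=402 <= t=169? ✗ → no.
ingest: end t=630 >= t=308? ✓; start t=440 <= t=169? ✗ → no.
interview: end t=583 >= t=308? ✓; start t=405 <= t=169? ✗ → no.
lunch: end t=308 >= t=308? ✓; start t=38 <= t=169? ✓ → yes.
rehearsal: end t=559 >= t=308? ✓; start t=547 <= t=169? ✗ → no.
snapshot: end t=557 >= t=308? ✓; start t=536 <= t=169? ✗ → no.
Result: lunch.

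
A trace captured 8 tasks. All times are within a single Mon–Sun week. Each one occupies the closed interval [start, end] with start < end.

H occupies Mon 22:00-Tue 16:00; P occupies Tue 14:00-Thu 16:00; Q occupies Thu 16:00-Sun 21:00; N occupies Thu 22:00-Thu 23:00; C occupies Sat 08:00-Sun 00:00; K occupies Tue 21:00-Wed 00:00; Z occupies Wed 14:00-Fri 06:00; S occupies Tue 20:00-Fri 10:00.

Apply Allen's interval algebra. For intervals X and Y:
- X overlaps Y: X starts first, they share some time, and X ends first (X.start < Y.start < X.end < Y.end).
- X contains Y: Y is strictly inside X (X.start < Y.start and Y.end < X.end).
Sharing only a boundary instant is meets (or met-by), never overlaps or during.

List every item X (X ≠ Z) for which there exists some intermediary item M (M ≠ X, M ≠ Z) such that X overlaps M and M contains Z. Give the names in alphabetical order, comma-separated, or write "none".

P

Target Z = [Wed 14:00, Fri 06:00].
Intermediaries M with M contains Z: S.
Via S — items with X overlaps S: P.
Union: P.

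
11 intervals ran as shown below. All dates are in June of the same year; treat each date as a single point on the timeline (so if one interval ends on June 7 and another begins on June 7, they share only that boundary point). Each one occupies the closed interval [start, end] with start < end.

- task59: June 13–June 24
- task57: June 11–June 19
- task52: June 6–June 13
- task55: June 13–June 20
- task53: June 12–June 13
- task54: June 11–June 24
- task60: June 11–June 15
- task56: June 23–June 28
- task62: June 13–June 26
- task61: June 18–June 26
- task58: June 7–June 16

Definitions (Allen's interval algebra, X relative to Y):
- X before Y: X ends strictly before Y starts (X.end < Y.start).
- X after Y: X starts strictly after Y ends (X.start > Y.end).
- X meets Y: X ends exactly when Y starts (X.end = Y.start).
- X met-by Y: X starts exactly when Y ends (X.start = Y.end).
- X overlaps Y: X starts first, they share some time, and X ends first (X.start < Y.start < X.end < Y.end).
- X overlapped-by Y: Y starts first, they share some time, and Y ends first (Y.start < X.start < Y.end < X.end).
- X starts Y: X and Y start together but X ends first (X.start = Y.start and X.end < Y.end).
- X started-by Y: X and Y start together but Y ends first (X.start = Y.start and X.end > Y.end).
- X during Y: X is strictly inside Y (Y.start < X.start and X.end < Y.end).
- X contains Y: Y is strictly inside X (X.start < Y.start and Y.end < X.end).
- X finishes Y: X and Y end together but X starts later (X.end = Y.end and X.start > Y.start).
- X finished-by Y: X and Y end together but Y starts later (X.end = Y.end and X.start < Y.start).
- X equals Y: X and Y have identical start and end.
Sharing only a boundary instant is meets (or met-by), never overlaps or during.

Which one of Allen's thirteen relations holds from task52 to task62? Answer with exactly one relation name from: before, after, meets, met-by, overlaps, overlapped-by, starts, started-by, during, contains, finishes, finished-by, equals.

task52 = [June 6, June 13]; task62 = [June 13, June 26].
Compare endpoints: task52.start < task62.start, task52.start < task62.end, task52.end = task62.start, task52.end < task62.end.
That pattern is 'meets'.

meets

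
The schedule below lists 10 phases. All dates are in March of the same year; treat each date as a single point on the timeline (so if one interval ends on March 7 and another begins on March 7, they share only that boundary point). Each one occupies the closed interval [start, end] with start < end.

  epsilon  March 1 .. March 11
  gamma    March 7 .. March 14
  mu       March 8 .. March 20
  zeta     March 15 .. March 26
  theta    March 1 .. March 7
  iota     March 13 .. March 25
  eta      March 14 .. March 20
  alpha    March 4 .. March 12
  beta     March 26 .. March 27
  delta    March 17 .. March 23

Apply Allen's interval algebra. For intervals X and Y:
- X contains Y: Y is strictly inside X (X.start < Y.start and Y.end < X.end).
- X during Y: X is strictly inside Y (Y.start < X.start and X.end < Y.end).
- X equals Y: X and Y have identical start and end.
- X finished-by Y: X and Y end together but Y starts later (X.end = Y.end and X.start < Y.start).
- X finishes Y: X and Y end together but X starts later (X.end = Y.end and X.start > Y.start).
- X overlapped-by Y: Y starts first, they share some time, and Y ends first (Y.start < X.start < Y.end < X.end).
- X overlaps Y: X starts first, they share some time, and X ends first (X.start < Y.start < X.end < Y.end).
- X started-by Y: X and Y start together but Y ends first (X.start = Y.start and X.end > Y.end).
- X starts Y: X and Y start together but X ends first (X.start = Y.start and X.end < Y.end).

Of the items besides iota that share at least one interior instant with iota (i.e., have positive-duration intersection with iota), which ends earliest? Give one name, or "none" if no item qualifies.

gamma

Target iota = [March 13, March 25].
alpha [March 4, March 12] → before → excluded.
beta [March 26, March 27] → after → excluded.
delta [March 17, March 23] → during → candidate.
epsilon [March 1, March 11] → before → excluded.
eta [March 14, March 20] → during → candidate.
gamma [March 7, March 14] → overlaps → candidate.
mu [March 8, March 20] → overlaps → candidate.
theta [March 1, March 7] → before → excluded.
zeta [March 15, March 26] → overlapped-by → candidate.
Among candidates, earliest end is March 14 → gamma.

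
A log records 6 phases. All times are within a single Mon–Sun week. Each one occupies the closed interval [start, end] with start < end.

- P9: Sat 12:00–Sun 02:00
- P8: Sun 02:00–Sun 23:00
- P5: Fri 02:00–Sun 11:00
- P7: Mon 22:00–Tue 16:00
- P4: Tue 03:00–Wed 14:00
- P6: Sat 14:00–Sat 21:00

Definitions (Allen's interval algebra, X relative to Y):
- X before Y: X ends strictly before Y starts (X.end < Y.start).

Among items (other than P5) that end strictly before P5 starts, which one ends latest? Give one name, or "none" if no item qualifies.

P4

Target P5 = [Fri 02:00, Sun 11:00].
P4 [Tue 03:00, Wed 14:00] → before → candidate.
P6 [Sat 14:00, Sat 21:00] → during → excluded.
P7 [Mon 22:00, Tue 16:00] → before → candidate.
P8 [Sun 02:00, Sun 23:00] → overlapped-by → excluded.
P9 [Sat 12:00, Sun 02:00] → during → excluded.
Among candidates, latest end is Wed 14:00 → P4.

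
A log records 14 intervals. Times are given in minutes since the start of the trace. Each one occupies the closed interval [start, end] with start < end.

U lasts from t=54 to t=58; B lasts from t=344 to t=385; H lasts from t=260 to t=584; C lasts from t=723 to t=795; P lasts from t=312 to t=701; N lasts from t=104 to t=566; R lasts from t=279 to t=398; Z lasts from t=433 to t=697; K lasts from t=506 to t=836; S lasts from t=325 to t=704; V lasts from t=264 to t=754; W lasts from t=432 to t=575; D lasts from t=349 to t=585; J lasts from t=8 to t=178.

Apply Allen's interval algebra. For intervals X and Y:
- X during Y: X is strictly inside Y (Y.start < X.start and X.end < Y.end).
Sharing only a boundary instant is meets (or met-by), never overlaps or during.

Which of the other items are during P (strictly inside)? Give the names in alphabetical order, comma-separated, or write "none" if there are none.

Target P = [t=312, t=701].
B [t=344, t=385] → during → yes.
C [t=723, t=795] → after → no.
D [t=349, t=585] → during → yes.
H [t=260, t=584] → overlaps → no.
J [t=8, t=178] → before → no.
K [t=506, t=836] → overlapped-by → no.
N [t=104, t=566] → overlaps → no.
R [t=279, t=398] → overlaps → no.
S [t=325, t=704] → overlapped-by → no.
U [t=54, t=58] → before → no.
V [t=264, t=754] → contains → no.
W [t=432, t=575] → during → yes.
Z [t=433, t=697] → during → yes.
Result: B, D, W, Z.

B, D, W, Z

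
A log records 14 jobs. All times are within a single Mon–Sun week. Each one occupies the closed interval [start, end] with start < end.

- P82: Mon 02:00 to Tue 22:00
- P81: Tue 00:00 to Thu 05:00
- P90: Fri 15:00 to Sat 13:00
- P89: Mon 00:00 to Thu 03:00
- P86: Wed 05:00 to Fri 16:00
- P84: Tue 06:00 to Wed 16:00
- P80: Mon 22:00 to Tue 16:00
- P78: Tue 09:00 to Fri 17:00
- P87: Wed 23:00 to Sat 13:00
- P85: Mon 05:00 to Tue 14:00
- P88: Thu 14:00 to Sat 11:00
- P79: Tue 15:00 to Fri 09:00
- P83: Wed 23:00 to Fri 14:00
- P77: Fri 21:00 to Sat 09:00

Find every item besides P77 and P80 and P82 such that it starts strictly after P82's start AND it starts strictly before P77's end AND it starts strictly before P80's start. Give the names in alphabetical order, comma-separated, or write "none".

Conditions: its start is strictly after P82's start (X.start > Mon 02:00) AND its start is strictly before P77's end (X.start < Sat 09:00) AND its start is strictly before P80's start (X.start < Mon 22:00).
P78: start Tue 09:00 > Mon 02:00? ✓; start Tue 09:00 < Sat 09:00? ✓; start Tue 09:00 < Mon 22:00? ✗ → no.
P79: start Tue 15:00 > Mon 02:00? ✓; start Tue 15:00 < Sat 09:00? ✓; start Tue 15:00 < Mon 22:00? ✗ → no.
P81: start Tue 00:00 > Mon 02:00? ✓; start Tue 00:00 < Sat 09:00? ✓; start Tue 00:00 < Mon 22:00? ✗ → no.
P83: start Wed 23:00 > Mon 02:00? ✓; start Wed 23:00 < Sat 09:00? ✓; start Wed 23:00 < Mon 22:00? ✗ → no.
P84: start Tue 06:00 > Mon 02:00? ✓; start Tue 06:00 < Sat 09:00? ✓; start Tue 06:00 < Mon 22:00? ✗ → no.
P85: start Mon 05:00 > Mon 02:00? ✓; start Mon 05:00 < Sat 09:00? ✓; start Mon 05:00 < Mon 22:00? ✓ → yes.
P86: start Wed 05:00 > Mon 02:00? ✓; start Wed 05:00 < Sat 09:00? ✓; start Wed 05:00 < Mon 22:00? ✗ → no.
P87: start Wed 23:00 > Mon 02:00? ✓; start Wed 23:00 < Sat 09:00? ✓; start Wed 23:00 < Mon 22:00? ✗ → no.
P88: start Thu 14:00 > Mon 02:00? ✓; start Thu 14:00 < Sat 09:00? ✓; start Thu 14:00 < Mon 22:00? ✗ → no.
P89: start Mon 00:00 > Mon 02:00? ✗; start Mon 00:00 < Sat 09:00? ✓; start Mon 00:00 < Mon 22:00? ✓ → no.
P90: start Fri 15:00 > Mon 02:00? ✓; start Fri 15:00 < Sat 09:00? ✓; start Fri 15:00 < Mon 22:00? ✗ → no.
Result: P85.

P85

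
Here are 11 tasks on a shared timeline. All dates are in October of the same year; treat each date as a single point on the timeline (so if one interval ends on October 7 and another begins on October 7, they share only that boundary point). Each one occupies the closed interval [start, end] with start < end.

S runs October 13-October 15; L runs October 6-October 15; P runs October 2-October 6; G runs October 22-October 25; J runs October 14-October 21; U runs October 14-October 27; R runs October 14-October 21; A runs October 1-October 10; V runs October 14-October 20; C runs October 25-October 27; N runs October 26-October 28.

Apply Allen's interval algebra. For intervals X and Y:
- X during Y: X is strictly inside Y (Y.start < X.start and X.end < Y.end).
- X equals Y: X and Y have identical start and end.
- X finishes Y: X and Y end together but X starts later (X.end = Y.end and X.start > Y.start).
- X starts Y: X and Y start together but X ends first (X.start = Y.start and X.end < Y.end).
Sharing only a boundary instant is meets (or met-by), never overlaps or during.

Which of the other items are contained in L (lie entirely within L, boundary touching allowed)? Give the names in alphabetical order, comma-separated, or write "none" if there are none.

Target L = [October 6, October 15].
A [October 1, October 10] → overlaps → no.
C [October 25, October 27] → after → no.
G [October 22, October 25] → after → no.
J [October 14, October 21] → overlapped-by → no.
N [October 26, October 28] → after → no.
P [October 2, October 6] → meets → no.
R [October 14, October 21] → overlapped-by → no.
S [October 13, October 15] → finishes → yes.
U [October 14, October 27] → overlapped-by → no.
V [October 14, October 20] → overlapped-by → no.
Result: S.

S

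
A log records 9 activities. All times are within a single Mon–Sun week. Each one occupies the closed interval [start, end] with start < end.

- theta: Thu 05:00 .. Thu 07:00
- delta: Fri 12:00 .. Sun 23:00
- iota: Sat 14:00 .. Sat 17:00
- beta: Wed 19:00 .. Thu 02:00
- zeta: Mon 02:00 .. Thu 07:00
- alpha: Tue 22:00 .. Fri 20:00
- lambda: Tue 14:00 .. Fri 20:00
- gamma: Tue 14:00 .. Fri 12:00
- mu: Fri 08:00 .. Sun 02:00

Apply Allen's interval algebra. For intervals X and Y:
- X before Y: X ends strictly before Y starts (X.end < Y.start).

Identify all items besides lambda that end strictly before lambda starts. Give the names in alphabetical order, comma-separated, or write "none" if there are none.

none

Target lambda = [Tue 14:00, Fri 20:00].
alpha [Tue 22:00, Fri 20:00] → finishes → no.
beta [Wed 19:00, Thu 02:00] → during → no.
delta [Fri 12:00, Sun 23:00] → overlapped-by → no.
gamma [Tue 14:00, Fri 12:00] → starts → no.
iota [Sat 14:00, Sat 17:00] → after → no.
mu [Fri 08:00, Sun 02:00] → overlapped-by → no.
theta [Thu 05:00, Thu 07:00] → during → no.
zeta [Mon 02:00, Thu 07:00] → overlaps → no.
Result: none.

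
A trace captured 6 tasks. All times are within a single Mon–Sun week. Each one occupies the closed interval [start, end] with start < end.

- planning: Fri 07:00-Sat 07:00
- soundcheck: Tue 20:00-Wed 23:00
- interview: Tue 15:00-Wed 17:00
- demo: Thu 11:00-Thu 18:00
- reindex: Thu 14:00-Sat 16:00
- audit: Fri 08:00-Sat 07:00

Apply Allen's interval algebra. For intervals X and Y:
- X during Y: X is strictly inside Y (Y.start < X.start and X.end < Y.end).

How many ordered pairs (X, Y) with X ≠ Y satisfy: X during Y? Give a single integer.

Checking all 30 ordered pairs for relation 'during'; matching pairs in alphabetical order:
(audit, reindex): audit during reindex ✓
(planning, reindex): planning during reindex ✓
Count: 2.

2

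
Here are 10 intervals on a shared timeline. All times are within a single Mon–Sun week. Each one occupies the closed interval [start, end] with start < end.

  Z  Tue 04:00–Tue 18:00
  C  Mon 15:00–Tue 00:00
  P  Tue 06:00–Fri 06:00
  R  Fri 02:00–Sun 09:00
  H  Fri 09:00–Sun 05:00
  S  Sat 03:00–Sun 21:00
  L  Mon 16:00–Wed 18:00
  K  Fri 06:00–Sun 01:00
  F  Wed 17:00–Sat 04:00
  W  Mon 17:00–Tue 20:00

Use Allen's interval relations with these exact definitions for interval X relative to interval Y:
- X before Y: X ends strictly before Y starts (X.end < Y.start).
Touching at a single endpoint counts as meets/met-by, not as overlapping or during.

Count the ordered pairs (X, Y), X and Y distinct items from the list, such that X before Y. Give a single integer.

Checking all 90 ordered pairs for relation 'before'; matching pairs in alphabetical order:
(C, F): C before F ✓
(C, H): C before H ✓
(C, K): C before K ✓
(C, P): C before P ✓
(C, R): C before R ✓
(C, S): C before S ✓
(C, Z): C before Z ✓
(L, H): L before H ✓
(L, K): L before K ✓
(L, R): L before R ✓
(L, S): L before S ✓
(P, H): P before H ✓
(P, S): P before S ✓
(W, F): W before F ✓
(W, H): W before H ✓
(W, K): W before K ✓
(W, R): W before R ✓
(W, S): W before S ✓
(Z, F): Z before F ✓
(Z, H): Z before H ✓
(Z, K): Z before K ✓
(Z, R): Z before R ✓
(Z, S): Z before S ✓
Count: 23.

23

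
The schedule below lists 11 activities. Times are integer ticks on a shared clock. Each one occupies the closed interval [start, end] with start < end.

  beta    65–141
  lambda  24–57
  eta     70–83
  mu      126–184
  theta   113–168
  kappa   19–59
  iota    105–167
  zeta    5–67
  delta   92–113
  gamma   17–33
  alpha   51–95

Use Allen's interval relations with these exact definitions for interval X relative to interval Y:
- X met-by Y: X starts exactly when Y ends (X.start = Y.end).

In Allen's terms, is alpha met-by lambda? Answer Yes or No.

No

alpha = [51, 95], lambda = [24, 57].
Actual relation of alpha to lambda: overlapped-by.
Asked whether 'met-by' holds → No.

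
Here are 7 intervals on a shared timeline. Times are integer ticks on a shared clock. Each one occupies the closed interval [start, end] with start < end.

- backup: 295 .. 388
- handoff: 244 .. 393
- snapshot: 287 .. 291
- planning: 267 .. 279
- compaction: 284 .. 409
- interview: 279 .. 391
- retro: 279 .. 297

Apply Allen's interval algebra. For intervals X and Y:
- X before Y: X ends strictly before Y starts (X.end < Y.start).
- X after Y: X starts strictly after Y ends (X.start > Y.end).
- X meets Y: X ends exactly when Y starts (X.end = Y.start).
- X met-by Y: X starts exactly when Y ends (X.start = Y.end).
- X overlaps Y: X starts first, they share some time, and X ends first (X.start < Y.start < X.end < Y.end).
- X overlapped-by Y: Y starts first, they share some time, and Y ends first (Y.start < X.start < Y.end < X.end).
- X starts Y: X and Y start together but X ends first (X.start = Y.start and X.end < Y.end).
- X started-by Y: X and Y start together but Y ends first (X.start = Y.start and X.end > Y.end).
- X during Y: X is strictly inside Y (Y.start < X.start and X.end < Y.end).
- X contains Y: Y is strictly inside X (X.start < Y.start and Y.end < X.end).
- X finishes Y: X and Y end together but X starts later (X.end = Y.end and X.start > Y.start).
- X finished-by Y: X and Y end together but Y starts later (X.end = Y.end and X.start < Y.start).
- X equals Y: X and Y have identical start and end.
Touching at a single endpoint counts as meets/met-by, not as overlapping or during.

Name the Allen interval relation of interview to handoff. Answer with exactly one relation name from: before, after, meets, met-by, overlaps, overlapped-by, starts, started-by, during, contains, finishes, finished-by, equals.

interview = [279, 391]; handoff = [244, 393].
Compare endpoints: interview.start > handoff.start, interview.start < handoff.end, interview.end > handoff.start, interview.end < handoff.end.
That pattern is 'during'.

during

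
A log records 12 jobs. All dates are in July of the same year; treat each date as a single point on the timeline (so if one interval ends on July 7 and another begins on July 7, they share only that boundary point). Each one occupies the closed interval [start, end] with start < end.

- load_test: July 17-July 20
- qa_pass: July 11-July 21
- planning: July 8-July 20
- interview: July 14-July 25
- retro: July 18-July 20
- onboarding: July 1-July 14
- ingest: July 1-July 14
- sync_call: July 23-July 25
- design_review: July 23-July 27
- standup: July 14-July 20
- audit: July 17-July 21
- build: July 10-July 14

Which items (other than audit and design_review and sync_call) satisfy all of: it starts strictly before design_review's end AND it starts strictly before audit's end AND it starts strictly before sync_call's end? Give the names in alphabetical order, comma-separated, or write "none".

build, ingest, interview, load_test, onboarding, planning, qa_pass, retro, standup

Conditions: its start is strictly before design_review's end (X.start < July 27) AND its start is strictly before audit's end (X.start < July 21) AND its start is strictly before sync_call's end (X.start < July 25).
build: start July 10 < July 27? ✓; start July 10 < July 21? ✓; start July 10 < July 25? ✓ → yes.
ingest: start July 1 < July 27? ✓; start July 1 < July 21? ✓; start July 1 < July 25? ✓ → yes.
interview: start July 14 < July 27? ✓; start July 14 < July 21? ✓; start July 14 < July 25? ✓ → yes.
load_test: start July 17 < July 27? ✓; start July 17 < July 21? ✓; start July 17 < July 25? ✓ → yes.
onboarding: start July 1 < July 27? ✓; start July 1 < July 21? ✓; start July 1 < July 25? ✓ → yes.
planning: start July 8 < July 27? ✓; start July 8 < July 21? ✓; start July 8 < July 25? ✓ → yes.
qa_pass: start July 11 < July 27? ✓; start July 11 < July 21? ✓; start July 11 < July 25? ✓ → yes.
retro: start July 18 < July 27? ✓; start July 18 < July 21? ✓; start July 18 < July 25? ✓ → yes.
standup: start July 14 < July 27? ✓; start July 14 < July 21? ✓; start July 14 < July 25? ✓ → yes.
Result: build, ingest, interview, load_test, onboarding, planning, qa_pass, retro, standup.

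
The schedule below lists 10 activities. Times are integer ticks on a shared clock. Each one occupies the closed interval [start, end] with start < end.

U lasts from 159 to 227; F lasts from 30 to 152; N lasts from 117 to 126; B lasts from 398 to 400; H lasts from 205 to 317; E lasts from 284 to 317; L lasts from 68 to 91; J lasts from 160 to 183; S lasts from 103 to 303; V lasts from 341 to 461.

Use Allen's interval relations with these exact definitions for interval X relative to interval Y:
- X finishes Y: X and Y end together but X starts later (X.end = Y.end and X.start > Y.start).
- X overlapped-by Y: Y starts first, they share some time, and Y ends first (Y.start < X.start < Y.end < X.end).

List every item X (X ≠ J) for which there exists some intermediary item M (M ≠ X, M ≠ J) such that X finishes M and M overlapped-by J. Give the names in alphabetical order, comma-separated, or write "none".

none

Target J = [160, 183].
Intermediaries M with M overlapped-by J: none.
Union: none.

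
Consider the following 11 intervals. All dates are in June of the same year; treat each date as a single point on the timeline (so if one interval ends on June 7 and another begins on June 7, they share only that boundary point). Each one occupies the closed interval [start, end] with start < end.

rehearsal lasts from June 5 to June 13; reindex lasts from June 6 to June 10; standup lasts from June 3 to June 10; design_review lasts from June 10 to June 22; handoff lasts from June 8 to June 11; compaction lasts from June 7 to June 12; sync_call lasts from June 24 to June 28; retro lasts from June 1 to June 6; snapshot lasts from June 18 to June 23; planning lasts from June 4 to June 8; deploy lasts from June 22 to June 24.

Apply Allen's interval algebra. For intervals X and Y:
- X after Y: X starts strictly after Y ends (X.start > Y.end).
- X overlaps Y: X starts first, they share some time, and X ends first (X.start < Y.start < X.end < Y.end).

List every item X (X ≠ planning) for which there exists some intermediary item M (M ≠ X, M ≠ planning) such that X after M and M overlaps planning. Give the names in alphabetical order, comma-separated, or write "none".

Target planning = [June 4, June 8].
Intermediaries M with M overlaps planning: retro.
Via retro — items with X after retro: compaction, deploy, design_review, handoff, snapshot, sync_call.
Union: compaction, deploy, design_review, handoff, snapshot, sync_call.

compaction, deploy, design_review, handoff, snapshot, sync_call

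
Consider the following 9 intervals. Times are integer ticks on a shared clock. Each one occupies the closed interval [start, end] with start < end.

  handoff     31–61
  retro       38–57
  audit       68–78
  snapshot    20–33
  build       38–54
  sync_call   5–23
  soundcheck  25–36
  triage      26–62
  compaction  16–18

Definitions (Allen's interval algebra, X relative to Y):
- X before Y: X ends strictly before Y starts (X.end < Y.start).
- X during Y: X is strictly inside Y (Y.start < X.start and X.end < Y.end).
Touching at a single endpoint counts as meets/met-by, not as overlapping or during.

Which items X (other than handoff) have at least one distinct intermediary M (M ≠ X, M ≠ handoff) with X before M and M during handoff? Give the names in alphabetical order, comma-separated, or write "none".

Target handoff = [31, 61].
Intermediaries M with M during handoff: build, retro.
Via build — items with X before build: compaction, snapshot, soundcheck, sync_call.
Via retro — items with X before retro: compaction, snapshot, soundcheck, sync_call.
Union: compaction, snapshot, soundcheck, sync_call.

compaction, snapshot, soundcheck, sync_call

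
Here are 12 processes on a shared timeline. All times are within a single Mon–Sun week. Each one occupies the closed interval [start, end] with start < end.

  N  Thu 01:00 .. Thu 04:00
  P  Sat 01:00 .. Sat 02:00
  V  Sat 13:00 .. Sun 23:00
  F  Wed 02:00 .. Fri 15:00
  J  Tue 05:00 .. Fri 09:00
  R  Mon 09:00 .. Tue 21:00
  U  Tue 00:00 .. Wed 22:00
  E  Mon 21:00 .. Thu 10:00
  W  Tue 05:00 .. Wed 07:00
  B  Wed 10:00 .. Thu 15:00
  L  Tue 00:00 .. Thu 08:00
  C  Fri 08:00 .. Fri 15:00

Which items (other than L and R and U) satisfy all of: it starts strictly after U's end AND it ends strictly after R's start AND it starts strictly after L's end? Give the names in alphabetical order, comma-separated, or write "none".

C, P, V

Conditions: its start is strictly after U's end (X.start > Wed 22:00) AND its end is strictly after R's start (X.end > Mon 09:00) AND its start is strictly after L's end (X.start > Thu 08:00).
B: start Wed 10:00 > Wed 22:00? ✗; end Thu 15:00 > Mon 09:00? ✓; start Wed 10:00 > Thu 08:00? ✗ → no.
C: start Fri 08:00 > Wed 22:00? ✓; end Fri 15:00 > Mon 09:00? ✓; start Fri 08:00 > Thu 08:00? ✓ → yes.
E: start Mon 21:00 > Wed 22:00? ✗; end Thu 10:00 > Mon 09:00? ✓; start Mon 21:00 > Thu 08:00? ✗ → no.
F: start Wed 02:00 > Wed 22:00? ✗; end Fri 15:00 > Mon 09:00? ✓; start Wed 02:00 > Thu 08:00? ✗ → no.
J: start Tue 05:00 > Wed 22:00? ✗; end Fri 09:00 > Mon 09:00? ✓; start Tue 05:00 > Thu 08:00? ✗ → no.
N: start Thu 01:00 > Wed 22:00? ✓; end Thu 04:00 > Mon 09:00? ✓; start Thu 01:00 > Thu 08:00? ✗ → no.
P: start Sat 01:00 > Wed 22:00? ✓; end Sat 02:00 > Mon 09:00? ✓; start Sat 01:00 > Thu 08:00? ✓ → yes.
V: start Sat 13:00 > Wed 22:00? ✓; end Sun 23:00 > Mon 09:00? ✓; start Sat 13:00 > Thu 08:00? ✓ → yes.
W: start Tue 05:00 > Wed 22:00? ✗; end Wed 07:00 > Mon 09:00? ✓; start Tue 05:00 > Thu 08:00? ✗ → no.
Result: C, P, V.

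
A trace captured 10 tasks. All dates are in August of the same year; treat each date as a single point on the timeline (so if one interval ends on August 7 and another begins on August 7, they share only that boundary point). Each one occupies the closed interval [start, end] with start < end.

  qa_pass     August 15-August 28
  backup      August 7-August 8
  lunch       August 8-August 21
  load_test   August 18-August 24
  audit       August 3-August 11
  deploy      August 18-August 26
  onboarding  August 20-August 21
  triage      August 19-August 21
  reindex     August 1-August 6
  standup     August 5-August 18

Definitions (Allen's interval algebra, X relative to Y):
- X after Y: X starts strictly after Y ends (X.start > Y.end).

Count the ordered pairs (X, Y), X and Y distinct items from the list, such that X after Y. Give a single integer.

Checking all 90 ordered pairs for relation 'after'; matching pairs in alphabetical order:
(backup, reindex): backup after reindex ✓
(deploy, audit): deploy after audit ✓
(deploy, backup): deploy after backup ✓
(deploy, reindex): deploy after reindex ✓
(load_test, audit): load_test after audit ✓
(load_test, backup): load_test after backup ✓
(load_test, reindex): load_test after reindex ✓
(lunch, reindex): lunch after reindex ✓
(onboarding, audit): onboarding after audit ✓
(onboarding, backup): onboarding after backup ✓
(onboarding, reindex): onboarding after reindex ✓
(onboarding, standup): onboarding after standup ✓
(qa_pass, audit): qa_pass after audit ✓
(qa_pass, backup): qa_pass after backup ✓
(qa_pass, reindex): qa_pass after reindex ✓
(triage, audit): triage after audit ✓
(triage, backup): triage after backup ✓
(triage, reindex): triage after reindex ✓
(triage, standup): triage after standup ✓
Count: 19.

19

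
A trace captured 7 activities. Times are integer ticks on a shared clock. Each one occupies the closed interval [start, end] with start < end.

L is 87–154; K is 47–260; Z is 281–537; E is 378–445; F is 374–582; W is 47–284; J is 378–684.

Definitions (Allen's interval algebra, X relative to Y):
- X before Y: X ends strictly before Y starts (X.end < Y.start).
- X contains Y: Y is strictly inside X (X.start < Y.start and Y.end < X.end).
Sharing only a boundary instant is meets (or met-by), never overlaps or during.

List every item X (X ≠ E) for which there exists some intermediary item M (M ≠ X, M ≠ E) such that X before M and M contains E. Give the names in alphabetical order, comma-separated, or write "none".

Target E = [378, 445].
Intermediaries M with M contains E: F, Z.
Via F — items with X before F: K, L, W.
Via Z — items with X before Z: K, L.
Union: K, L, W.

K, L, W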